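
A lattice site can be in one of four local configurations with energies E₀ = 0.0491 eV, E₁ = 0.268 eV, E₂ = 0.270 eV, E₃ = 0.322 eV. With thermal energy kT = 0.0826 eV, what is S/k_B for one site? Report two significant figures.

0.58

Eᵢ/kT = 0.5944, 3.245, 3.269, 3.898.
Z = Σ e^(−Eᵢ/kT) = e^(−0.5944) + e^(−3.245) + e^(−3.269) + e^(−3.898) = 0.5519 + 0.03897 + 0.03804 + 0.02028 = 0.6492.
⟨E⟩ = Σ EᵢPᵢ = 0.08371 eV.
S/k_B = ln Z + ⟨E⟩/kT = ln(0.6492) + 0.08371/0.0826 = -0.4320 + 1.013 = 0.58.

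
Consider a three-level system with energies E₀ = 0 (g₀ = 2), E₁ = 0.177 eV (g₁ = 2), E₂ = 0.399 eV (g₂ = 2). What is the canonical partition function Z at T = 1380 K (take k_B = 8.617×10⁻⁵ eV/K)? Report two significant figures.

Z = 2.5

k_BT = 8.617×10⁻⁵ × 1380 K = 0.1189 eV.
Eᵢ/kT = 0, 1.489, 3.356.
Z = Σ gᵢe^(−Eᵢ/kT) = 2·e^(−0) + 2·e^(−1.489) + 2·e^(−3.356) = 2.000 + 0.4512 + 0.06975 = 2.521.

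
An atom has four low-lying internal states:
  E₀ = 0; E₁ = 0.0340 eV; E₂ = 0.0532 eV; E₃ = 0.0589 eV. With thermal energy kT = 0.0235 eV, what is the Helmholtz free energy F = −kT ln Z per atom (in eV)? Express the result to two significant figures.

-0.0083 eV

Eᵢ/kT = 0, 1.447, 2.264, 2.506.
Z = Σ e^(−Eᵢ/kT) = e^(−0) + e^(−1.447) + e^(−2.264) + e^(−2.506) = 1.000 + 0.2353 + 0.1039 + 0.08159 = 1.421.
F = −kT ln Z = −0.0235 × ln(1.421) = −0.0235 × 0.3514 = -0.0083 eV.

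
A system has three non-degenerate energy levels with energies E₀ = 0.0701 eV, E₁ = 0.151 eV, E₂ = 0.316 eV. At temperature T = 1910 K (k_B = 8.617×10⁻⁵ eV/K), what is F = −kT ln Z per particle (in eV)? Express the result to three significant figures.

k_BT = 8.617×10⁻⁵ × 1910 K = 0.16458 eV.
Eᵢ/kT = 0.42593, 0.91749, 1.9200.
Z = Σ e^(−Eᵢ/kT) = e^(−0.42593) + e^(−0.91749) + e^(−1.9200) = 0.65316 + 0.39952 + 0.14661 = 1.1993.
F = −kT ln Z = −0.16458 × ln(1.1993) = −0.16458 × 0.18174 = -0.0299 eV.

-0.0299 eV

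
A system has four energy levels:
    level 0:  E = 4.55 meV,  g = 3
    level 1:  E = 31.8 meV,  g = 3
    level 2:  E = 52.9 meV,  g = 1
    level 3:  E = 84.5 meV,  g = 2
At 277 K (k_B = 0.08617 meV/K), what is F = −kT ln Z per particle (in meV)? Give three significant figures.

-29.5 meV

k_BT = 0.08617 × 277 K = 23.869 meV.
Eᵢ/kT = 0.19062, 1.3323, 2.2163, 3.5402.
Z = Σ gᵢe^(−Eᵢ/kT) = 3·e^(−0.19062) + 3·e^(−1.3323) + 1·e^(−2.2163) + 2·e^(−3.5402) = 2.4793 + 0.79161 + 0.10901 + 0.058015 = 3.4379.
F = −kT ln Z = −23.869 × ln(3.4379) = −23.869 × 1.2349 = -29.5 meV.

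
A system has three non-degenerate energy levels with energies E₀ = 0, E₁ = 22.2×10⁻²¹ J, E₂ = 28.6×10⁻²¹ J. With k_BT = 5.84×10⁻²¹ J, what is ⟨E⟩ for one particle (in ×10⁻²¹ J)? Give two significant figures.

Eᵢ/kT = 0, 3.801, 4.897.
Z = Σ e^(−Eᵢ/kT) = e^(−0) + e^(−3.801) + e^(−4.897) = 1.000 + 0.02235 + 0.007469 = 1.030.
⟨E⟩ = Σ Eᵢ e^(−Eᵢ/kT) / Z = (0·1.000 + 22.2·0.02235 + 28.6·0.007469) / 1.030 = 0.69 ×10⁻²¹ J.

0.69 ×10⁻²¹ J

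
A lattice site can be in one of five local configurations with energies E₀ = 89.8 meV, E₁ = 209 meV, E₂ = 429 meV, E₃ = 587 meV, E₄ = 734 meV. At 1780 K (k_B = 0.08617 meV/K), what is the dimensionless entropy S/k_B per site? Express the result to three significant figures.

0.971

k_BT = 0.08617 × 1780 K = 153.38 meV.
Eᵢ/kT = 0.58547, 1.3626, 2.7970, 3.8271, 4.7855.
Z = Σ e^(−Eᵢ/kT) = e^(−0.58547) + e^(−1.3626) + e^(−2.7970) + e^(−3.8271) + e^(−4.7855) = 0.55684 + 0.25599 + 0.060993 + 0.021773 + 0.0083499 = 0.90395.
⟨E⟩ = Σ EᵢPᵢ = 164.37 meV.
S/k_B = ln Z + ⟨E⟩/kT = ln(0.90395) + 164.37/153.38 = -0.10098 + 1.0717 = 0.971.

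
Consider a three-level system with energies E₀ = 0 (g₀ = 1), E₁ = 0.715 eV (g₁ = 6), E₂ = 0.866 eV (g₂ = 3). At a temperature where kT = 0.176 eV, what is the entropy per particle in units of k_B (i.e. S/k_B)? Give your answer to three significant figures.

Eᵢ/kT = 0, 4.0625, 4.9205.
Z = Σ gᵢe^(−Eᵢ/kT) = 1·e^(−0) + 6·e^(−4.0625) + 3·e^(−4.9205) = 1.0000 + 0.10324 + 0.021886 = 1.1251.
⟨E⟩ = Σ EᵢPᵢ = 0.082455 eV.
S/k_B = ln Z + ⟨E⟩/kT = ln(1.1251) + 0.082455/0.176 = 0.11787 + 0.46849 = 0.586.

0.586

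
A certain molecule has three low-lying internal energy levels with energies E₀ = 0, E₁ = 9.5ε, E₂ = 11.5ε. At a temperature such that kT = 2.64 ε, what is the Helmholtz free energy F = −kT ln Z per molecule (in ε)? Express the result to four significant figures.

-0.1040 ε

Eᵢ/kT = 0, 3.59848, 4.35606.
Z = Σ e^(−Eᵢ/kT) = e^(−0) + e^(−3.59848) + e^(−4.35606) = 1.00000 + 0.0273653 + 0.0128288 = 1.04019.
F = −kT ln Z = −2.64 × ln(1.04019) = −2.64 × 0.0394034 = -0.1040 ε.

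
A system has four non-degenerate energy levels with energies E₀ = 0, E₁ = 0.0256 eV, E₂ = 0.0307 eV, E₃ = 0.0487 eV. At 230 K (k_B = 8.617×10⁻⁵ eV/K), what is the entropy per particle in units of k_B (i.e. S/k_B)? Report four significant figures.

1.022

k_BT = 8.617×10⁻⁵ × 230 K = 0.0198191 eV.
Eᵢ/kT = 0, 1.29168, 1.54901, 2.45723.
Z = Σ e^(−Eᵢ/kT) = e^(−0) + e^(−1.29168) + e^(−1.54901) + e^(−2.45723) = 1.00000 + 0.274809 + 0.212458 + 0.0856719 = 1.57294.
⟨E⟩ = Σ EᵢPᵢ = 0.0112718 eV.
S/k_B = ln Z + ⟨E⟩/kT = ln(1.57294) + 0.0112718/0.0198191 = 0.452946 + 0.568734 = 1.022.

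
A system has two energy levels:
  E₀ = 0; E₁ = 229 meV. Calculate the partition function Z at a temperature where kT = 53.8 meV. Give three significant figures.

Eᵢ/kT = 0, 4.2565.
Z = Σ e^(−Eᵢ/kT) = e^(−0) + e^(−4.2565) = 1.0000 + 0.014172 = 1.0142.

Z = 1.01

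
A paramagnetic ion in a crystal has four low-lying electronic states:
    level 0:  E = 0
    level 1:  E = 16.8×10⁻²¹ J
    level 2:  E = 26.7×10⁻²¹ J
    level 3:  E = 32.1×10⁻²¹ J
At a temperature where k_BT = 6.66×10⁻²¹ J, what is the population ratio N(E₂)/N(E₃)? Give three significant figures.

n₂/n₃ = exp[−(E₂−E₃)/kT] = exp(−(-5.4 ×10⁻²¹ J)/(6.66 ×10⁻²¹ J)) = exp(0.81081) = 2.25.

2.25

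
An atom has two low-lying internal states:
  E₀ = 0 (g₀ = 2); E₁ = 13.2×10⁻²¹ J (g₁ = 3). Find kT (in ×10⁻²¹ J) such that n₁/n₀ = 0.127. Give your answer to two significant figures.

5.3 ×10⁻²¹ J

n₁/n₀ = (g₁/g₀) exp[−(E₁−E₀)/kT] = 0.127.
⇒ (E₁−E₀)/kT = ln((3/2)/0.127) = ln(11.81) = 2.469.
kT = 13.2 ×10⁻²¹ J / 2.469 = 5.3 ×10⁻²¹ J.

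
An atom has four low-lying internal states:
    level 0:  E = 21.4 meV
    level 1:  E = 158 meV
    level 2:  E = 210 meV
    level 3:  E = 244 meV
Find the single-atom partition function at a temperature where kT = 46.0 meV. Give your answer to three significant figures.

Z = 0.676

Eᵢ/kT = 0.46522, 3.4348, 4.5652, 5.3043.
Z = Σ e^(−Eᵢ/kT) = e^(−0.46522) + e^(−3.4348) + e^(−4.5652) + e^(−5.3043) = 0.62800 + 0.032232 + 0.010408 + 0.0049702 = 0.67561.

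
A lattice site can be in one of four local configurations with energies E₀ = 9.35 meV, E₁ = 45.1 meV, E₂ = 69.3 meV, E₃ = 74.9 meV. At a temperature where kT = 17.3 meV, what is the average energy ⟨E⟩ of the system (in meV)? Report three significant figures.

Eᵢ/kT = 0.54046, 2.6069, 4.0058, 4.3295.
Z = Σ e^(−Eᵢ/kT) = e^(−0.54046) + e^(−2.6069) + e^(−4.0058) + e^(−4.3295) = 0.58248 + 0.073763 + 0.018210 + 0.013174 = 0.68763.
⟨E⟩ = Σ Eᵢ e^(−Eᵢ/kT) / Z = (9.35·0.58248 + 45.1·0.073763 + 69.3·0.018210 + 74.9·0.013174) / 0.68763 = 16.0 meV.

16.0 meV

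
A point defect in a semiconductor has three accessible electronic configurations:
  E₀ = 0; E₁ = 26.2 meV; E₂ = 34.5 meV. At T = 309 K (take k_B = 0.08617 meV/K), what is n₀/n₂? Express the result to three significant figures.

k_BT = 0.08617 × 309 K = 26.627 meV.
n₀/n₂ = exp[−(E₀−E₂)/kT] = exp(−(-34.5 meV)/(26.627 meV)) = exp(1.2957) = 3.65.

3.65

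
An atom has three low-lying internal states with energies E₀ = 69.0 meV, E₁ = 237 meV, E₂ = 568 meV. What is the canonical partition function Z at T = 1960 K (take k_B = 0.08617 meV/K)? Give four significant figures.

k_BT = 0.08617 × 1960 K = 168.893 meV.
Eᵢ/kT = 0.408543, 1.40326, 3.36308.
Z = Σ e^(−Eᵢ/kT) = e^(−0.408543) + e^(−1.40326) + e^(−3.36308) = 0.664618 + 0.245794 + 0.0346284 = 0.945040.

Z = 0.9450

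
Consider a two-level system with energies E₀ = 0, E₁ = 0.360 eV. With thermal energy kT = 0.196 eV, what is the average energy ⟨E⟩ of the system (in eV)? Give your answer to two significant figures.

0.049 eV

Eᵢ/kT = 0, 1.837.
Z = Σ e^(−Eᵢ/kT) = e^(−0) + e^(−1.837) = 1.000 + 0.1593 = 1.159.
⟨E⟩ = Σ Eᵢ e^(−Eᵢ/kT) / Z = (0·1.000 + 0.360·0.1593) / 1.159 = 0.049 eV.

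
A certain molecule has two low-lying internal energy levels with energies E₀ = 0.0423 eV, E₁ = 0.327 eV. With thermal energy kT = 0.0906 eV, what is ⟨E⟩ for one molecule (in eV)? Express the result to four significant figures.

0.05408 eV

Eᵢ/kT = 0.466887, 3.60927.
Z = Σ e^(−Eᵢ/kT) = e^(−0.466887) + e^(−3.60927) = 0.626951 + 0.0270716 = 0.654023.
⟨E⟩ = Σ Eᵢ e^(−Eᵢ/kT) / Z = (0.0423·0.626951 + 0.327·0.0270716) / 0.654023 = 0.05408 eV.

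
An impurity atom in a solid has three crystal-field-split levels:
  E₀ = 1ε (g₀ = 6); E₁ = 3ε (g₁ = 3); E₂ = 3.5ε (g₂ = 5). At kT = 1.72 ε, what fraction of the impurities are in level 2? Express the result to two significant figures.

Eᵢ/kT = 0.5814, 1.744, 2.035.
Z = Σ gᵢe^(−Eᵢ/kT) = 6·e^(−0.5814) + 3·e^(−1.744) + 5·e^(−2.035) = 3.355 + 0.5245 + 0.6534 = 4.533.
P₂ = g₂ e^(−E₂/kT) / Z = 0.6534/4.533 = 0.14.

0.14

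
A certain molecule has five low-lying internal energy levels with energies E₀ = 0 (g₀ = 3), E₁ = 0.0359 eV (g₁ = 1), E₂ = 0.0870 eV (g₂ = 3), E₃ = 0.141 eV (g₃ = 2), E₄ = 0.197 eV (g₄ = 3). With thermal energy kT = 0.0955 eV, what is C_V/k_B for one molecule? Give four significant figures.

Eᵢ/kT = 0, 0.375916, 0.910995, 1.47644, 2.06283.
Z = Σ gᵢe^(−Eᵢ/kT) = 3·e^(−0) + 1·e^(−0.375916) + 3·e^(−0.910995) + 2·e^(−1.47644) + 3·e^(−2.06283) = 3.00000 + 0.686660 + 1.20637 + 0.456899 + 0.381281 = 5.73121.
⟨E⟩ = 0.0469605 eV, ⟨E²⟩ = 0.00591441 eV².
C_V/k_B = (⟨E²⟩ − ⟨E⟩²)/(kT)² = (0.00591441 − 0.00220529)/0.00912025 = 0.4067.

0.4067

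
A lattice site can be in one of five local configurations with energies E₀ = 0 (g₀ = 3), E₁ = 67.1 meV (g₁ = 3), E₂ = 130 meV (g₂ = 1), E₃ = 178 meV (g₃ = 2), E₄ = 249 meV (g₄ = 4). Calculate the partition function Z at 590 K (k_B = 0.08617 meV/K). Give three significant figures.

Z = 3.97

k_BT = 0.08617 × 590 K = 50.840 meV.
Eᵢ/kT = 0, 1.3198, 2.5570, 3.5012, 4.8977.
Z = Σ gᵢe^(−Eᵢ/kT) = 3·e^(−0) + 3·e^(−1.3198) + 1·e^(−2.5570) + 2·e^(−3.5012) + 4·e^(−4.8977) = 3.0000 + 0.80157 + 0.077537 + 0.060322 + 0.029855 = 3.9693.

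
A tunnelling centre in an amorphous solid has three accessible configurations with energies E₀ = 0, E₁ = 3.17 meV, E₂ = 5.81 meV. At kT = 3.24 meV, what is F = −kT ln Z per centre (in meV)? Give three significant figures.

Eᵢ/kT = 0, 0.97840, 1.7932.
Z = Σ e^(−Eᵢ/kT) = e^(−0) + e^(−0.97840) + e^(−1.7932) = 1.0000 + 0.37591 + 0.16643 = 1.5423.
F = −kT ln Z = −3.24 × ln(1.5423) = −3.24 × 0.43327 = -1.40 meV.

-1.40 meV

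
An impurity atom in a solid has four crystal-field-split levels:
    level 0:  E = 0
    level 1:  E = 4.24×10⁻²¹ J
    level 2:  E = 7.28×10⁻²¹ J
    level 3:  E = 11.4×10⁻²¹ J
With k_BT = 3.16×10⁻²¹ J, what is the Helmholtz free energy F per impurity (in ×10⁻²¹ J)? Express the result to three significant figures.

-1.04 ×10⁻²¹ J

Eᵢ/kT = 0, 1.3418, 2.3038, 3.6076.
Z = Σ e^(−Eᵢ/kT) = e^(−0) + e^(−1.3418) + e^(−2.3038) + e^(−3.6076) = 1.0000 + 0.26137 + 0.099879 + 0.027117 = 1.3884.
F = −kT ln Z = −3.16 × ln(1.3884) = −3.16 × 0.32815 = -1.04 ×10⁻²¹ J.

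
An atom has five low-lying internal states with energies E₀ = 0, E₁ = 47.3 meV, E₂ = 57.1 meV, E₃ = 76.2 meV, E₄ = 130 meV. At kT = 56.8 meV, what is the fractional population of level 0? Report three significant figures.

Eᵢ/kT = 0, 0.83275, 1.0053, 1.3415, 2.2887.
Z = Σ e^(−Eᵢ/kT) = e^(−0) + e^(−0.83275) + e^(−1.0053) + e^(−1.3415) + e^(−2.2887) = 1.0000 + 0.43485 + 0.36593 + 0.26145 + 0.10140 = 2.1636.
P₀ = e^(−E₀/kT) / Z = 1.0000/2.1636 = 0.462.

0.462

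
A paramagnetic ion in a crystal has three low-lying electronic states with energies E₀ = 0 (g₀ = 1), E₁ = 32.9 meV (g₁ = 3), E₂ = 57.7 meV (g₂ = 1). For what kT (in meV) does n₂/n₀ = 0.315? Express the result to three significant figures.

49.9 meV

n₂/n₀ = (g₂/g₀) exp[−(E₂−E₀)/kT] = 0.315.
⇒ (E₂−E₀)/kT = ln((1/1)/0.315) = ln(3.1746) = 1.1552.
kT = 57.7 meV / 1.1552 = 49.9 meV.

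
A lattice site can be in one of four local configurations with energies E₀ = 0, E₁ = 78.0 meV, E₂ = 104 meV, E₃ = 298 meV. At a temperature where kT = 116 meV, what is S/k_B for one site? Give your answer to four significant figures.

Eᵢ/kT = 0, 0.672414, 0.896552, 2.56897.
Z = Σ e^(−Eᵢ/kT) = e^(−0) + e^(−0.672414) + e^(−0.896552) + e^(−2.56897) = 1.00000 + 0.510475 + 0.407974 + 0.0766144 = 1.99506.
⟨E⟩ = Σ EᵢPᵢ = 52.6688 meV.
S/k_B = ln Z + ⟨E⟩/kT = ln(1.99506) + 52.6688/116 = 0.690674 + 0.454041 = 1.145.

1.145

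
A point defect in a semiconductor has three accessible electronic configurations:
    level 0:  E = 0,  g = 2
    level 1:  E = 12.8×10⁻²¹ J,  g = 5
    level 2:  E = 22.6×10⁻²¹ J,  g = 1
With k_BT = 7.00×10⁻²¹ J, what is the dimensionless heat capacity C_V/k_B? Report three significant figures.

0.775

Eᵢ/kT = 0, 1.8286, 3.2286.
Z = Σ gᵢe^(−Eᵢ/kT) = 2·e^(−0) + 5·e^(−1.8286) + 1·e^(−3.2286) = 2.0000 + 0.80319 + 0.039613 = 2.8428.
⟨E⟩ = 3.9314, ⟨E²⟩ = 53.408.
C_V/k_B = (⟨E²⟩ − ⟨E⟩²)/(kT)² = (53.408 − 15.456)/49.000 = 0.775.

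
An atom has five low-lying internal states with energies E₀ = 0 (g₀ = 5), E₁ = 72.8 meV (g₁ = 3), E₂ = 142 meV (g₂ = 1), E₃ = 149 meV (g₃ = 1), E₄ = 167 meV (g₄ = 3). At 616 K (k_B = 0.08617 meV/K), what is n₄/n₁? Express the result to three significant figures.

k_BT = 0.08617 × 616 K = 53.081 meV.
n₄/n₁ = (g₄/g₁) exp[−(E₄−E₁)/kT] = (3/3) × exp(−(94.2 meV)/(53.081 meV)) = (3/3) × exp(-1.7746) = 0.170.

0.170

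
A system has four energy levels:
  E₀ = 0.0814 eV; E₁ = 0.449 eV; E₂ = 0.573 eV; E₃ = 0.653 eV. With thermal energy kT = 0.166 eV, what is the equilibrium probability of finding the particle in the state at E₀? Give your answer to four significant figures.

0.8383

Eᵢ/kT = 0.490361, 2.70482, 3.45181, 3.93373.
Z = Σ e^(−Eᵢ/kT) = e^(−0.490361) + e^(−2.70482) + e^(−3.45181) + e^(−3.93373) = 0.612405 + 0.0668824 + 0.0316882 + 0.0195705 = 0.730546.
P₀ = e^(−E₀/kT) / Z = 0.612405/0.730546 = 0.8383.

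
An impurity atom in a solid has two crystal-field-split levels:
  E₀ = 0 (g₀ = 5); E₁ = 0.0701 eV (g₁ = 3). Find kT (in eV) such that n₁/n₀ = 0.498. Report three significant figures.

n₁/n₀ = (g₁/g₀) exp[−(E₁−E₀)/kT] = 0.498.
⇒ (E₁−E₀)/kT = ln((3/5)/0.498) = ln(1.2048) = 0.18631.
kT = 0.0701 eV / 0.18631 = 0.376 eV.

0.376 eV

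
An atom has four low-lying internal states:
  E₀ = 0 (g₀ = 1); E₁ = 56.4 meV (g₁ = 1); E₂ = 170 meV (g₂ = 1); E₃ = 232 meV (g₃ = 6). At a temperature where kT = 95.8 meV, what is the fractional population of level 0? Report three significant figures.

Eᵢ/kT = 0, 0.58873, 1.7745, 2.4217.
Z = Σ gᵢe^(−Eᵢ/kT) = 1·e^(−0) + 1·e^(−0.58873) + 1·e^(−1.7745) + 6·e^(−2.4217) = 1.0000 + 0.55503 + 0.16957 + 0.53262 = 2.2572.
P₀ = g₀ e^(−E₀/kT) / Z = 1.0000/2.2572 = 0.443.

0.443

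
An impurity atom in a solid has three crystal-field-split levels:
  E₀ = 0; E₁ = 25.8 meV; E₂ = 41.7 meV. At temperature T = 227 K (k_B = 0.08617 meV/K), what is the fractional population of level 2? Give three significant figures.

k_BT = 0.08617 × 227 K = 19.561 meV.
Eᵢ/kT = 0, 1.3190, 2.1318.
Z = Σ e^(−Eᵢ/kT) = e^(−0) + e^(−1.3190) + e^(−2.1318) = 1.0000 + 0.26740 + 0.11862 = 1.3860.
P₂ = e^(−E₂/kT) / Z = 0.11862/1.3860 = 0.0856.

0.0856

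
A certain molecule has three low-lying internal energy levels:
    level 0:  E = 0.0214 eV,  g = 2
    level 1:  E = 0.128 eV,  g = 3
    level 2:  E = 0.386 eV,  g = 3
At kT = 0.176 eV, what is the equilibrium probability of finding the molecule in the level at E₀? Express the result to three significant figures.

Eᵢ/kT = 0.12159, 0.72727, 2.1932.
Z = Σ gᵢe^(−Eᵢ/kT) = 2·e^(−0.12159) + 3·e^(−0.72727) + 3·e^(−2.1932) = 1.7710 + 1.4497 + 0.33468 = 3.5554.
P₀ = g₀ e^(−E₀/kT) / Z = 1.7710/3.5554 = 0.498.

0.498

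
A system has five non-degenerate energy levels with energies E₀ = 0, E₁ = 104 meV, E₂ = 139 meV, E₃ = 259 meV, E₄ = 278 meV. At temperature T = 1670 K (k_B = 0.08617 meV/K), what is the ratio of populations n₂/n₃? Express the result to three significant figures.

2.30

k_BT = 0.08617 × 1670 K = 143.90 meV.
n₂/n₃ = exp[−(E₂−E₃)/kT] = exp(−(-120 meV)/(143.90 meV)) = exp(0.83391) = 2.30.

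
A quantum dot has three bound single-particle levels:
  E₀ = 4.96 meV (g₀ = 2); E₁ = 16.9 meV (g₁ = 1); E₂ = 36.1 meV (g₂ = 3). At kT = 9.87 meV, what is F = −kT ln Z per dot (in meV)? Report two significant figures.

Eᵢ/kT = 0.5025, 1.712, 3.658.
Z = Σ gᵢe^(−Eᵢ/kT) = 2·e^(−0.5025) + 1·e^(−1.712) + 3·e^(−3.658) = 1.210 + 0.1805 + 0.07735 = 1.468.
F = −kT ln Z = −9.87 × ln(1.468) = −9.87 × 0.3839 = -3.8 meV.

-3.8 meV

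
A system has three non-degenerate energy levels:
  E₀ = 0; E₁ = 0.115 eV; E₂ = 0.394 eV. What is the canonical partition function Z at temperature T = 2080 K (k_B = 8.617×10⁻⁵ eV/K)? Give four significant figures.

k_BT = 8.617×10⁻⁵ × 2080 K = 0.179234 eV.
Eᵢ/kT = 0, 0.641619, 2.19824.
Z = Σ e^(−Eᵢ/kT) = e^(−0) + e^(−0.641619) + e^(−2.19824) = 1.00000 + 0.526439 + 0.110998 = 1.63744.

Z = 1.637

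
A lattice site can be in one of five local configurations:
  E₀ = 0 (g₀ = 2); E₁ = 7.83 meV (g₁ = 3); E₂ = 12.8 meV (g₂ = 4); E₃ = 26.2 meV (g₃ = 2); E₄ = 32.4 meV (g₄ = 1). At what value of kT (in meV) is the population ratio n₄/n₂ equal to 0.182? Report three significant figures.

61.7 meV

n₄/n₂ = (g₄/g₂) exp[−(E₄−E₂)/kT] = 0.182.
⇒ (E₄−E₂)/kT = ln((1/4)/0.182) = ln(1.3736) = 0.31744.
kT = 19.6 meV / 0.31744 = 61.7 meV.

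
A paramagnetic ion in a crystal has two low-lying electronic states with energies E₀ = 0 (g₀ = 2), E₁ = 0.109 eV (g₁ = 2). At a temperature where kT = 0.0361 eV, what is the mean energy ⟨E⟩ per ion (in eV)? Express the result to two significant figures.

Eᵢ/kT = 0, 3.019.
Z = Σ gᵢe^(−Eᵢ/kT) = 2·e^(−0) + 2·e^(−3.019) = 2.000 + 0.09770 = 2.098.
⟨E⟩ = Σ Eᵢ gᵢe^(−Eᵢ/kT) / Z = (0·2.000 + 0.109·0.09770) / 2.098 = 0.0051 eV.

0.0051 eV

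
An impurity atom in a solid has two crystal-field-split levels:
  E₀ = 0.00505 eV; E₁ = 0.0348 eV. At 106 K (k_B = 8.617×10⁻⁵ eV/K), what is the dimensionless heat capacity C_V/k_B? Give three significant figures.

k_BT = 8.617×10⁻⁵ × 106 K = 0.0091340 eV.
Eᵢ/kT = 0.55288, 3.8099.
Z = Σ e^(−Eᵢ/kT) = e^(−0.55288) + e^(−3.8099) = 0.57529 + 0.022150 = 0.59744.
⟨E⟩ = 0.0061530 eV, ⟨E²⟩ = 0.000069456 eV².
C_V/k_B = (⟨E²⟩ − ⟨E⟩²)/(kT)² = (0.000069456 − 0.000037859)/0.000083430 = 0.379.

0.379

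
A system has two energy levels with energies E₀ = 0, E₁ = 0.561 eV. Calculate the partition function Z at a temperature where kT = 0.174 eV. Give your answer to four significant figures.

Z = 1.040

Eᵢ/kT = 0, 3.22414.
Z = Σ e^(−Eᵢ/kT) = e^(−0) + e^(−3.22414) = 1.00000 + 0.0397900 = 1.03979.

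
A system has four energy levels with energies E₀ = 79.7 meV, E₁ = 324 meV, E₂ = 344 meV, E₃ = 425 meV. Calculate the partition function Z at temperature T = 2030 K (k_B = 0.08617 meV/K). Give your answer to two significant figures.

Z = 1.0

k_BT = 0.08617 × 2030 K = 174.9 meV.
Eᵢ/kT = 0.4557, 1.852, 1.967, 2.430.
Z = Σ e^(−Eᵢ/kT) = e^(−0.4557) + e^(−1.852) + e^(−1.967) + e^(−2.430) = 0.6340 + 0.1569 + 0.1399 + 0.08804 = 1.019.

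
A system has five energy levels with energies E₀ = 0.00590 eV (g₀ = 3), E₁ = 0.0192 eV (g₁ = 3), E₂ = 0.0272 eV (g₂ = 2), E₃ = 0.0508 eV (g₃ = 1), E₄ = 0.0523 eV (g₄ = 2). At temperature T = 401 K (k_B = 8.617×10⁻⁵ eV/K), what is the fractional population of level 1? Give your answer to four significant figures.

0.2952

k_BT = 8.617×10⁻⁵ × 401 K = 0.0345542 eV.
Eᵢ/kT = 0.170746, 0.555649, 0.787169, 1.47015, 1.51356.
Z = Σ gᵢe^(−Eᵢ/kT) = 3·e^(−0.170746) + 3·e^(−0.555649) + 2·e^(−0.787169) + 1·e^(−1.47015) + 2·e^(−1.51356) = 2.52911 + 1.72110 + 0.910263 + 0.229891 + 0.440250 = 5.83061.
P₁ = g₁ e^(−E₁/kT) / Z = 1.72110/5.83061 = 0.2952.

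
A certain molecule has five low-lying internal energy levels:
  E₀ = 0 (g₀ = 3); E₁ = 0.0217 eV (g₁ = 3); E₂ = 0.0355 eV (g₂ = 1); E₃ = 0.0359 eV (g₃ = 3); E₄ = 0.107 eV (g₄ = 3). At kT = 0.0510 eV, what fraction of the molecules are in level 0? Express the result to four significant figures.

Eᵢ/kT = 0, 0.425490, 0.696078, 0.703922, 2.09804.
Z = Σ gᵢe^(−Eᵢ/kT) = 3·e^(−0) + 3·e^(−0.425490) + 1·e^(−0.696078) + 3·e^(−0.703922) + 3·e^(−2.09804) = 3.00000 + 1.96035 + 0.498537 + 1.48392 + 0.368090 = 7.31090.
P₀ = g₀ e^(−E₀/kT) / Z = 3.00000/7.31090 = 0.4103.

0.4103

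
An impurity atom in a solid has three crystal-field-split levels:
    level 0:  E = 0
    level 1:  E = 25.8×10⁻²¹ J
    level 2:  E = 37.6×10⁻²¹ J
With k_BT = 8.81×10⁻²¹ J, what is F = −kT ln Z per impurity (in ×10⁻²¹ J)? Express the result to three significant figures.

Eᵢ/kT = 0, 2.9285, 4.2679.
Z = Σ e^(−Eᵢ/kT) = e^(−0) + e^(−2.9285) + e^(−4.2679) = 1.0000 + 0.053477 + 0.014011 = 1.0675.
F = −kT ln Z = −8.81 × ln(1.0675) = −8.81 × 0.065319 = -0.575 ×10⁻²¹ J.

-0.575 ×10⁻²¹ J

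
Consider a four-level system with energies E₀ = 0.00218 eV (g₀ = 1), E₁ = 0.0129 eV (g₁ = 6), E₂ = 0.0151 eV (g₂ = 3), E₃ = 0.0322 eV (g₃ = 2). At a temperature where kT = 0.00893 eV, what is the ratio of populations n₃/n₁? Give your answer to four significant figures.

n₃/n₁ = (g₃/g₁) exp[−(E₃−E₁)/kT] = (2/6) × exp(−(0.0193 eV)/(0.00893 eV)) = (2/6) × exp(-2.16125) = 0.03839.

0.03839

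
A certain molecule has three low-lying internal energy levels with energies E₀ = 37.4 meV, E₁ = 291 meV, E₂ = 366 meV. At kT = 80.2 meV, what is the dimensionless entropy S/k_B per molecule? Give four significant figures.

0.2480

Eᵢ/kT = 0.466334, 3.62843, 4.56359.
Z = Σ e^(−Eᵢ/kT) = e^(−0.466334) + e^(−3.62843) + e^(−4.56359) = 0.627298 + 0.0265578 + 0.0104246 = 0.664280.
⟨E⟩ = Σ EᵢPᵢ = 52.6957 meV.
S/k_B = ln Z + ⟨E⟩/kT = ln(0.664280) + 52.6957/80.2 = -0.409052 + 0.657054 = 0.2480.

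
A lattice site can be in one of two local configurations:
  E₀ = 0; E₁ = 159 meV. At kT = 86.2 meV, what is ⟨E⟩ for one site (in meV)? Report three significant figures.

Eᵢ/kT = 0, 1.8445.
Z = Σ e^(−Eᵢ/kT) = e^(−0) + e^(−1.8445) = 1.0000 + 0.15810 = 1.1581.
⟨E⟩ = Σ Eᵢ e^(−Eᵢ/kT) / Z = (0·1.0000 + 159·0.15810) / 1.1581 = 21.7 meV.

21.7 meV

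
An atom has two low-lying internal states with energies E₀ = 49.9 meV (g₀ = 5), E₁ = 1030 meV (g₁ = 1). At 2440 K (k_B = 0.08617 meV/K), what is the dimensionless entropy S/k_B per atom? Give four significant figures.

k_BT = 0.08617 × 2440 K = 210.255 meV.
Eᵢ/kT = 0.237331, 4.89881.
Z = Σ gᵢe^(−Eᵢ/kT) = 5·e^(−0.237331) + 1·e^(−4.89881) = 3.94365 + 0.00745545 = 3.95111.
⟨E⟩ = Σ EᵢPᵢ = 51.7493 meV.
S/k_B = ln Z + ⟨E⟩/kT = ln(3.95111) + 51.7493/210.255 = 1.37400 + 0.246126 = 1.620.

1.620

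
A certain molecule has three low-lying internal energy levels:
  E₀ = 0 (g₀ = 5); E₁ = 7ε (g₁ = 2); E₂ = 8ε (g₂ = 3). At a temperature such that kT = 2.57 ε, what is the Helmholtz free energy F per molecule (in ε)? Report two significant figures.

Eᵢ/kT = 0, 2.724, 3.113.
Z = Σ gᵢe^(−Eᵢ/kT) = 5·e^(−0) + 2·e^(−2.724) + 3·e^(−3.113) = 5.000 + 0.1312 + 0.1334 = 5.265.
F = −kT ln Z = −2.57 × ln(5.265) = −2.57 × 1.661 = -4.3 ε.

-4.3 ε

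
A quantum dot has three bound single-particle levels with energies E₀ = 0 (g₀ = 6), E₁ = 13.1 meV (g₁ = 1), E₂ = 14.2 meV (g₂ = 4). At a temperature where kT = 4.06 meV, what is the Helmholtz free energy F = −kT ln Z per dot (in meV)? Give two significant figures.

-7.4 meV

Eᵢ/kT = 0, 3.227, 3.498.
Z = Σ gᵢe^(−Eᵢ/kT) = 6·e^(−0) + 1·e^(−3.227) + 4·e^(−3.498) = 6.000 + 0.03968 + 0.1210 = 6.161.
F = −kT ln Z = −4.06 × ln(6.161) = −4.06 × 1.818 = -7.4 meV.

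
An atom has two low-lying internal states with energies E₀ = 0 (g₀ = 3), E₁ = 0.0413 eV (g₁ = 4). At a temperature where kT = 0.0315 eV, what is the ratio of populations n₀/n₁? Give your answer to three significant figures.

2.78

n₀/n₁ = (g₀/g₁) exp[−(E₀−E₁)/kT] = (3/4) × exp(−(-0.0413 eV)/(0.0315 eV)) = (3/4) × exp(1.3111) = 2.78.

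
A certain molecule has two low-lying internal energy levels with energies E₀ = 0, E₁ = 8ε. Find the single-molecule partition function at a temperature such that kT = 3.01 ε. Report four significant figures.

Eᵢ/kT = 0, 2.65781.
Z = Σ e^(−Eᵢ/kT) = e^(−0) + e^(−2.65781) = 1.00000 + 0.0701016 = 1.07010.

Z = 1.070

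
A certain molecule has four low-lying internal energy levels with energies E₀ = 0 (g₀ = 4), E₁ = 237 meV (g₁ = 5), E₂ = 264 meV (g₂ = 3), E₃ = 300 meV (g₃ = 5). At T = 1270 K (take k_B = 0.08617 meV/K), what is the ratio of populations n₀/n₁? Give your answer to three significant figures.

6.98

k_BT = 0.08617 × 1270 K = 109.44 meV.
n₀/n₁ = (g₀/g₁) exp[−(E₀−E₁)/kT] = (4/5) × exp(−(-237 meV)/(109.44 meV)) = (4/5) × exp(2.1656) = 6.98.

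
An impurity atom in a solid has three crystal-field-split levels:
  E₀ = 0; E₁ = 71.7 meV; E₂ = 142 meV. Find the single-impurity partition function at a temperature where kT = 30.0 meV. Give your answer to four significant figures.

Eᵢ/kT = 0, 2.39000, 4.73333.
Z = Σ e^(−Eᵢ/kT) = e^(−0) + e^(−2.39000) + e^(−4.73333) = 1.00000 + 0.0916297 + 0.00879713 = 1.10043.

Z = 1.100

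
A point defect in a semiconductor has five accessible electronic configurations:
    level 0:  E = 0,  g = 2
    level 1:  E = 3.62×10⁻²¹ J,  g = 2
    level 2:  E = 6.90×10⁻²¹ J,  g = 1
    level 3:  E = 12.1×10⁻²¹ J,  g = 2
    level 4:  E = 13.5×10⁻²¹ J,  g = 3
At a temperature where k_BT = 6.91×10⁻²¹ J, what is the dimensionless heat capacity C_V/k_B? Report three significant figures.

Eᵢ/kT = 0, 0.52388, 0.99855, 1.7511, 1.9537.
Z = Σ gᵢe^(−Eᵢ/kT) = 2·e^(−0) + 2·e^(−0.52388) + 1·e^(−0.99855) + 2·e^(−1.7511) + 3·e^(−1.9537) = 2.0000 + 1.1844 + 0.36841 + 0.34717 + 0.42525 = 4.3252.
⟨E⟩ = 3.8776, ⟨E²⟩ = 37.314.
C_V/k_B = (⟨E²⟩ − ⟨E⟩²)/(kT)² = (37.314 − 15.036)/47.748 = 0.467.

0.467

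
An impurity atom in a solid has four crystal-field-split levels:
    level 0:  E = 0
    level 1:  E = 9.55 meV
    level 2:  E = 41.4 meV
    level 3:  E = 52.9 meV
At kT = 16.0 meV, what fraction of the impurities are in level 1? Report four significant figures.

Eᵢ/kT = 0, 0.596875, 2.58750, 3.30625.
Z = Σ e^(−Eᵢ/kT) = e^(−0) + e^(−0.596875) + e^(−2.58750) + e^(−3.30625) = 1.00000 + 0.550529 + 0.0752078 + 0.0366534 = 1.66239.
P₁ = e^(−E₁/kT) / Z = 0.550529/1.66239 = 0.3312.

0.3312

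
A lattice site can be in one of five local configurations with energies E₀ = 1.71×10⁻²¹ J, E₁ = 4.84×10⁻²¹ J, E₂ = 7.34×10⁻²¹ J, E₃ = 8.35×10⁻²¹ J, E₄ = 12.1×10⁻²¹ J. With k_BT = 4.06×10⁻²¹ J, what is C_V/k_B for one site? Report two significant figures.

Eᵢ/kT = 0.4212, 1.192, 1.808, 2.057, 2.980.
Z = Σ e^(−Eᵢ/kT) = e^(−0.4212) + e^(−1.192) + e^(−1.808) + e^(−2.057) + e^(−2.980) = 0.6563 + 0.3036 + 0.1640 + 0.1278 + 0.05079 = 1.302.
⟨E⟩ = 4.207, ⟨E²⟩ = 26.28.
C_V/k_B = (⟨E²⟩ − ⟨E⟩²)/(kT)² = (26.28 − 17.70)/16.48 = 0.52.

0.52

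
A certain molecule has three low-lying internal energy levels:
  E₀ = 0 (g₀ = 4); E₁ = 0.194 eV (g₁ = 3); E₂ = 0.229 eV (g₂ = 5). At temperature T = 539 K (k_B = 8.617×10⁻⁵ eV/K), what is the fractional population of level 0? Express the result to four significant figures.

k_BT = 8.617×10⁻⁵ × 539 K = 0.0464456 eV.
Eᵢ/kT = 0, 4.17693, 4.93050.
Z = Σ gᵢe^(−Eᵢ/kT) = 4·e^(−0) + 3·e^(−4.17693) + 5·e^(−4.93050) = 4.00000 + 0.0460366 + 0.0361145 = 4.08215.
P₀ = g₀ e^(−E₀/kT) / Z = 4.00000/4.08215 = 0.9799.

0.9799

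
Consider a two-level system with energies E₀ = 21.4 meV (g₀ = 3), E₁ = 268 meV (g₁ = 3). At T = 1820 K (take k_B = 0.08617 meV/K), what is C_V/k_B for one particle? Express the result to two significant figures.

0.35

k_BT = 0.08617 × 1820 K = 156.8 meV.
Eᵢ/kT = 0.1365, 1.709.
Z = Σ gᵢe^(−Eᵢ/kT) = 3·e^(−0.1365) + 3·e^(−1.709) = 2.617 + 0.5431 = 3.160.
⟨E⟩ = 63.78 meV, ⟨E²⟩ = 12720 meV².
C_V/k_B = (⟨E²⟩ − ⟨E⟩²)/(kT)² = (12720 − 4068)/24590 = 0.35.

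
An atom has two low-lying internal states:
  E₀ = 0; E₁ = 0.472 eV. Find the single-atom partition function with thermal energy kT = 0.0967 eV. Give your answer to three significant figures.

Eᵢ/kT = 0, 4.8811.
Z = Σ e^(−Eᵢ/kT) = e^(−0) + e^(−4.8811) = 1.0000 + 0.0075887 = 1.0076.

Z = 1.01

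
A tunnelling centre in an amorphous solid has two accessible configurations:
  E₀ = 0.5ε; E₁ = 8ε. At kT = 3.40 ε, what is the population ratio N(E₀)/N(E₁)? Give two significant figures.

n₀/n₁ = exp[−(E₀−E₁)/kT] = exp(−(-7.5ε)/(3.40ε)) = exp(2.206) = 9.1.

9.1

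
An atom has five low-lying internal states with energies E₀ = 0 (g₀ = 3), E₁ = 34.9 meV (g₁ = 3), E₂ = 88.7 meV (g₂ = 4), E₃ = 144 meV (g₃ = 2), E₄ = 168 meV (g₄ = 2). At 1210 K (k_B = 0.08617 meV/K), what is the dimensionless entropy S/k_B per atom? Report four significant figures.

2.501

k_BT = 0.08617 × 1210 K = 104.266 meV.
Eᵢ/kT = 0, 0.334721, 0.850709, 1.38108, 1.61126.
Z = Σ gᵢe^(−Eᵢ/kT) = 3·e^(−0) + 3·e^(−0.334721) + 4·e^(−0.850709) + 2·e^(−1.38108) + 2·e^(−1.61126) = 3.00000 + 2.14661 + 1.70845 + 0.502614 + 0.399272 = 7.75695.
⟨E⟩ = Σ EᵢPᵢ = 47.1719 meV.
S/k_B = ln Z + ⟨E⟩/kT = ln(7.75695) + 47.1719/104.266 = 2.04859 + 0.452419 = 2.501.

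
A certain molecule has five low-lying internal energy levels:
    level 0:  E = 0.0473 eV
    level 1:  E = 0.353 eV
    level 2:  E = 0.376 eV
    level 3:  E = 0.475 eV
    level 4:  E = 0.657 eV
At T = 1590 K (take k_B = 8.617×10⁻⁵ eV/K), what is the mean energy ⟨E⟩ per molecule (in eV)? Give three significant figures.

0.118 eV

k_BT = 8.617×10⁻⁵ × 1590 K = 0.13701 eV.
Eᵢ/kT = 0.34523, 2.5765, 2.7443, 3.4669, 4.7953.
Z = Σ e^(−Eᵢ/kT) = e^(−0.34523) + e^(−2.5765) + e^(−2.7443) + e^(−3.4669) + e^(−4.7953) = 0.70806 + 0.076040 + 0.064293 + 0.031214 + 0.0082685 = 0.88788.
⟨E⟩ = Σ Eᵢ e^(−Eᵢ/kT) / Z = (0.0473·0.70806 + 0.353·0.076040 + 0.376·0.064293 + 0.475·0.031214 + 0.657·0.0082685) / 0.88788 = 0.118 eV.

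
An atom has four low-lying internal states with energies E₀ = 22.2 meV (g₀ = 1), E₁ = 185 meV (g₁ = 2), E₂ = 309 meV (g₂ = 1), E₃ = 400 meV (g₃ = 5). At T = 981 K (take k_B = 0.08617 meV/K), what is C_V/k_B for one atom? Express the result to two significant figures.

1.4

k_BT = 0.08617 × 981 K = 84.53 meV.
Eᵢ/kT = 0.2626, 2.189, 3.656, 4.732.
Z = Σ gᵢe^(−Eᵢ/kT) = 1·e^(−0.2626) + 2·e^(−2.189) + 1·e^(−3.656) + 5·e^(−4.732) = 0.7690 + 0.2241 + 0.02584 + 0.04404 = 1.063.
⟨E⟩ = 79.14 meV, ⟨E²⟩ = 16520 meV².
C_V/k_B = (⟨E²⟩ − ⟨E⟩²)/(kT)² = (16520 − 6263)/7145 = 1.4.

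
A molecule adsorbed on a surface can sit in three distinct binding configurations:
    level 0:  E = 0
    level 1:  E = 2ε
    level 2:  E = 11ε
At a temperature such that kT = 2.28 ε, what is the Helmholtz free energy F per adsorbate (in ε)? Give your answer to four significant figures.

Eᵢ/kT = 0, 0.877193, 4.82456.
Z = Σ e^(−Eᵢ/kT) = e^(−0) + e^(−0.877193) + e^(−4.82456) = 1.00000 + 0.415949 + 0.00803009 = 1.42398.
F = −kT ln Z = −2.28 × ln(1.42398) = −2.28 × 0.353456 = -0.8059 ε.

-0.8059 ε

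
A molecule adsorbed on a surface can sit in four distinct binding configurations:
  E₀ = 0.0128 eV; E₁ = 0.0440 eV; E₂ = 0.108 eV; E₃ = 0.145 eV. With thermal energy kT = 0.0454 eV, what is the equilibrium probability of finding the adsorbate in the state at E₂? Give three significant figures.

Eᵢ/kT = 0.28194, 0.96916, 2.3789, 3.1938.
Z = Σ e^(−Eᵢ/kT) = e^(−0.28194) + e^(−0.96916) + e^(−2.3789) + e^(−3.1938) = 0.75432 + 0.37940 + 0.092652 + 0.041016 = 1.2674.
P₂ = e^(−E₂/kT) / Z = 0.092652/1.2674 = 0.0731.

0.0731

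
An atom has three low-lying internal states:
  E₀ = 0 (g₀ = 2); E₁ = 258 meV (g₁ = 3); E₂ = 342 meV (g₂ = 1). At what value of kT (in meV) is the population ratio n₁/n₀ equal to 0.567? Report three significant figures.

265 meV

n₁/n₀ = (g₁/g₀) exp[−(E₁−E₀)/kT] = 0.567.
⇒ (E₁−E₀)/kT = ln((3/2)/0.567) = ln(2.6455) = 0.97286.
kT = 258 meV / 0.97286 = 265 meV.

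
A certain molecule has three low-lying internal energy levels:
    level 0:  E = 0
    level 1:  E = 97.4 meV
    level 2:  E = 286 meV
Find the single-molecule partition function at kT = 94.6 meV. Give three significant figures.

Z = 1.41

Eᵢ/kT = 0, 1.0296, 3.0233.
Z = Σ e^(−Eᵢ/kT) = e^(−0) + e^(−1.0296) + e^(−3.0233) = 1.0000 + 0.35715 + 0.048640 = 1.4058.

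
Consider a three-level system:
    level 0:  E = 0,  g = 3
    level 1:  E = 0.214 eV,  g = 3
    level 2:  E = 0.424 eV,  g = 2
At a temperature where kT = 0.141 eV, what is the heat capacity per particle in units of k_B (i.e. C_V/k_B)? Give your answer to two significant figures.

0.52

Eᵢ/kT = 0, 1.518, 3.007.
Z = Σ gᵢe^(−Eᵢ/kT) = 3·e^(−0) + 3·e^(−1.518) + 2·e^(−3.007) = 3.000 + 0.6574 + 0.09888 = 3.756.
⟨E⟩ = 0.04862 eV, ⟨E²⟩ = 0.01275 eV².
C_V/k_B = (⟨E²⟩ − ⟨E⟩²)/(kT)² = (0.01275 − 0.002364)/0.01988 = 0.52.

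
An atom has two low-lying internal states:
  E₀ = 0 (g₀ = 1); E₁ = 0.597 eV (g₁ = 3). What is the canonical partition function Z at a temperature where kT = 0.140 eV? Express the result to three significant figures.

Eᵢ/kT = 0, 4.2643.
Z = Σ gᵢe^(−Eᵢ/kT) = 1·e^(−0) + 3·e^(−4.2643) = 1.0000 + 0.042185 = 1.0422.

Z = 1.04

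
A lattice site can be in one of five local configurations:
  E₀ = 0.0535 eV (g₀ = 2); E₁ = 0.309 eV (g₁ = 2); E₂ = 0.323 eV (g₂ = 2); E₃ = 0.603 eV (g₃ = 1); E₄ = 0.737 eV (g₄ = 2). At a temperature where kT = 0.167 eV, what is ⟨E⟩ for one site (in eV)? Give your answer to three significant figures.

Eᵢ/kT = 0.32036, 1.8503, 1.9341, 3.6108, 4.4132.
Z = Σ gᵢe^(−Eᵢ/kT) = 2·e^(−0.32036) + 2·e^(−1.8503) + 2·e^(−1.9341) + 1·e^(−3.6108) + 2·e^(−4.4132) = 1.4518 + 0.31438 + 0.28911 + 0.027030 + 0.024233 = 2.1066.
⟨E⟩ = Σ Eᵢ gᵢe^(−Eᵢ/kT) / Z = (0.0535·1.4518 + 0.309·0.31438 + 0.323·0.28911 + 0.603·0.027030 + 0.737·0.024233) / 2.1066 = 0.144 eV.

0.144 eV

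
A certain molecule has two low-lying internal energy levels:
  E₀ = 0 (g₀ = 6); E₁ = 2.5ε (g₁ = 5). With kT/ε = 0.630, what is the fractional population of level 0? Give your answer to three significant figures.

Eᵢ/kT = 0, 3.9683.
Z = Σ gᵢe^(−Eᵢ/kT) = 6·e^(−0) + 5·e^(−3.9683) = 6.0000 + 0.094528 = 6.0945.
P₀ = g₀ e^(−E₀/kT) / Z = 6.0000/6.0945 = 0.984.

0.984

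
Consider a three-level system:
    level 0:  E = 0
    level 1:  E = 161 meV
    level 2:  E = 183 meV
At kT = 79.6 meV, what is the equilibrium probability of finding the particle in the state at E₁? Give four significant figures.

Eᵢ/kT = 0, 2.02261, 2.29899.
Z = Σ e^(−Eᵢ/kT) = e^(−0) + e^(−2.02261) + e^(−2.29899) = 1.00000 + 0.132310 + 0.100360 = 1.23267.
P₁ = e^(−E₁/kT) / Z = 0.132310/1.23267 = 0.1073.

0.1073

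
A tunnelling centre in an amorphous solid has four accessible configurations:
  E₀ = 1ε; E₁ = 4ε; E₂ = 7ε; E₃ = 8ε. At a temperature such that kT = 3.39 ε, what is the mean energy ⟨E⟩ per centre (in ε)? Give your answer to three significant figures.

Eᵢ/kT = 0.29499, 1.1799, 2.0649, 2.3599.
Z = Σ e^(−Eᵢ/kT) = e^(−0.29499) + e^(−1.1799) + e^(−2.0649) + e^(−2.3599) = 0.74454 + 0.30731 + 0.12683 + 0.094430 = 1.2731.
⟨E⟩ = Σ Eᵢ e^(−Eᵢ/kT) / Z = (1·0.74454 + 4·0.30731 + 7·0.12683 + 8·0.094430) / 1.2731 = 2.84 ε.

2.84 ε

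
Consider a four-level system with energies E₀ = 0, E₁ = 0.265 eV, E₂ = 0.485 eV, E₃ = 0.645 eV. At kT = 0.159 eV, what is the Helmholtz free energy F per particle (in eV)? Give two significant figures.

Eᵢ/kT = 0, 1.667, 3.050, 4.057.
Z = Σ e^(−Eᵢ/kT) = e^(−0) + e^(−1.667) + e^(−3.050) + e^(−4.057) = 1.000 + 0.1888 + 0.04736 + 0.01730 = 1.253.
F = −kT ln Z = −0.159 × ln(1.253) = −0.159 × 0.2255 = -0.036 eV.

-0.036 eV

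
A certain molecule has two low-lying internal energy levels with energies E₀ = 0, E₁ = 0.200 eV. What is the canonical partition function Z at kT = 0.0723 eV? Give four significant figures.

Z = 1.063

Eᵢ/kT = 0, 2.76625.
Z = Σ e^(−Eᵢ/kT) = e^(−0) + e^(−2.76625) = 1.00000 + 0.0628974 = 1.06290.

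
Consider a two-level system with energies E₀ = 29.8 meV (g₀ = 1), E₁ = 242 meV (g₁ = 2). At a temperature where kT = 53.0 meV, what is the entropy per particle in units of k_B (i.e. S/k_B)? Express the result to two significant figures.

0.18

Eᵢ/kT = 0.5623, 4.566.
Z = Σ gᵢe^(−Eᵢ/kT) = 1·e^(−0.5623) + 2·e^(−4.566) = 0.5699 + 0.02080 = 0.5907.
⟨E⟩ = Σ EᵢPᵢ = 37.27 meV.
S/k_B = ln Z + ⟨E⟩/kT = ln(0.5907) + 37.27/53.0 = -0.5264 + 0.7032 = 0.18.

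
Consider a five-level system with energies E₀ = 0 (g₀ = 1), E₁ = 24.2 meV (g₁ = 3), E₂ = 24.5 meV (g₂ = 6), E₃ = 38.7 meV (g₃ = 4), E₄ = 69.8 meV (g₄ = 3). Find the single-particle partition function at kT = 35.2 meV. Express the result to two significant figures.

Eᵢ/kT = 0, 0.6875, 0.6960, 1.099, 1.983.
Z = Σ gᵢe^(−Eᵢ/kT) = 1·e^(−0) + 3·e^(−0.6875) + 6·e^(−0.6960) + 4·e^(−1.099) + 3·e^(−1.983) = 1.000 + 1.508 + 2.991 + 1.333 + 0.4130 = 7.245.

Z = 7.2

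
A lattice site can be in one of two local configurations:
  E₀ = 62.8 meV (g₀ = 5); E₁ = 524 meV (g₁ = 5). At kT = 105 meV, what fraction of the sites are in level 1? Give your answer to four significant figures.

0.01222

Eᵢ/kT = 0.598095, 4.99048.
Z = Σ gᵢe^(−Eᵢ/kT) = 5·e^(−0.598095) + 5·e^(−4.99048) = 2.74929 + 0.0340120 = 2.78330.
P₁ = g₁ e^(−E₁/kT) / Z = 0.0340120/2.78330 = 0.01222.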